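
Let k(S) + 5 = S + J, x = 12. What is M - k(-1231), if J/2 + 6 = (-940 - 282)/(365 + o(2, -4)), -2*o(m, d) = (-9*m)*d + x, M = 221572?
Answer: 71973304/323 ≈ 2.2283e+5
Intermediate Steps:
o(m, d) = -6 + 9*d*m/2 (o(m, d) = -((-9*m)*d + 12)/2 = -(-9*d*m + 12)/2 = -(12 - 9*d*m)/2 = -6 + 9*d*m/2)
J = -6320/323 (J = -12 + 2*((-940 - 282)/(365 + (-6 + (9/2)*(-4)*2))) = -12 + 2*(-1222/(365 + (-6 - 36))) = -12 + 2*(-1222/(365 - 42)) = -12 + 2*(-1222/323) = -12 - 2444/323 = -6320/323 ≈ -19.567)
k(S) = -7935/323 + S (k(S) = -5 + (S - 6320/323) = -5 + (-6320/323 + S) = -7935/323 + S)
M - k(-1231) = 221572 - (-7935/323 - 1231) = 221572 - 1*(-405548/323) = 221572 + 405548/323 = 71973304/323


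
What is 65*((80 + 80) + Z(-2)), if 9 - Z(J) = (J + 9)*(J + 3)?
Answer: 10530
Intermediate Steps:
Z(J) = 9 - (3 + J)*(9 + J) (Z(J) = 9 - (J + 9)*(J + 3) = 9 - (9 + J)*(3 + J) = 9 - (3 + J)*(9 + J))
65*((80 + 80) + Z(-2)) = 65*((80 + 80) + (-18 - 1*(-2)² - 12*(-2))) = 65*(160 + (-18 - 1*4 + 24)) = 65*(160 + (-18 - 4 + 24)) = 65*(160 + 2) = 65*162 = 10530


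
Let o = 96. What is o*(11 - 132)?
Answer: -11616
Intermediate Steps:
o*(11 - 132) = 96*(11 - 132) = 96*(-121) = -11616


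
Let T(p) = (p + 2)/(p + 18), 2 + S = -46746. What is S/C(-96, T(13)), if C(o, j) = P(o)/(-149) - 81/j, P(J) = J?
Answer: 34827260/124233 ≈ 280.34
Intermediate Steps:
S = -46748 (S = -2 - 46746 = -46748)
T(p) = (2 + p)/(18 + p)
C(o, j) = -81/j - o/149 (C(o, j) = o/(-149) - 81/j = o*(-1/149) - 81/j = -o/149 - 81/j = -81/j - o/149)
S/C(-96, T(13)) = -46748/(-81*(18 + 13)/(2 + 13) - 1/149*(-96)) = -46748/(-81/(15/31) + 96/149) = -46748/(-81/((1/31)*15) + 96/149) = -46748/(-81/15/31 + 96/149) = -46748/(-81*31/15 + 96/149) = -46748/(-837/5 + 96/149) = -46748/(-124233/745) = -46748*(-745/124233) = 34827260/124233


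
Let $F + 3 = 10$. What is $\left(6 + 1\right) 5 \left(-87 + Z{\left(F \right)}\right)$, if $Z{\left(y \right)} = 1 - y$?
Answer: $-3255$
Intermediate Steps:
$F = 7$ ($F = -3 + 10 = 7$)
$\left(6 + 1\right) 5 \left(-87 + Z{\left(F \right)}\right) = \left(6 + 1\right) 5 \left(-87 + \left(1 - 7\right)\right) = 7 \cdot 5 \left(-87 + \left(1 - 7\right)\right) = 35 \left(-87 - 6\right) = 35 \left(-93\right) = -3255$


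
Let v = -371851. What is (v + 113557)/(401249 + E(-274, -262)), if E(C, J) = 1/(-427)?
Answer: -55145769/85666661 ≈ -0.64372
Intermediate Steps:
E(C, J) = -1/427
(v + 113557)/(401249 + E(-274, -262)) = (-371851 + 113557)/(401249 - 1/427) = -258294/171333322/427 = -258294*427/171333322 = -55145769/85666661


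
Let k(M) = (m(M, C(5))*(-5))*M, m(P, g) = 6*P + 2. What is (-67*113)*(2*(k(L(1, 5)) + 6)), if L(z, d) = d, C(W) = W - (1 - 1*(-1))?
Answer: 12022748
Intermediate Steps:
C(W) = -2 + W (C(W) = W - (1 + 1) = W - 1*2 = W - 2 = -2 + W)
m(P, g) = 2 + 6*P
k(M) = M*(-10 - 30*M) (k(M) = ((2 + 6*M)*(-5))*M = (-10 - 30*M)*M = M*(-10 - 30*M))
(-67*113)*(2*(k(L(1, 5)) + 6)) = (-67*113)*(2*(-10*5*(1 + 3*5) + 6)) = -15142*(-10*5*(1 + 15) + 6) = -15142*(-10*5*16 + 6) = -15142*(-800 + 6) = -15142*(-794) = -7571*(-1588) = 12022748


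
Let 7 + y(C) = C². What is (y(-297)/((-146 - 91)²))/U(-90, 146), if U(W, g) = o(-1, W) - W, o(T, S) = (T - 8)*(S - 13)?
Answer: 88202/57123873 ≈ 0.0015440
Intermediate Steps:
o(T, S) = (-13 + S)*(-8 + T) (o(T, S) = (-8 + T)*(-13 + S) = (-13 + S)*(-8 + T))
U(W, g) = 117 - 10*W (U(W, g) = (104 - 13*(-1) - 8*W + W*(-1)) - W = (104 + 13 - 8*W - W) - W = (117 - 9*W) - W = 117 - 10*W)
y(C) = -7 + C²
(y(-297)/((-146 - 91)²))/U(-90, 146) = ((-7 + (-297)²)/((-146 - 91)²))/(117 - 10*(-90)) = ((-7 + 88209)/((-237)²))/(117 + 900) = (88202/56169)/1017 = (88202*(1/56169))*(1/1017) = (88202/56169)*(1/1017) = 88202/57123873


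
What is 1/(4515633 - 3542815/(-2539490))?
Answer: 507898/2293481677997 ≈ 2.2145e-7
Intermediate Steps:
1/(4515633 - 3542815/(-2539490)) = 1/(4515633 - 3542815*(-1/2539490)) = 1/(4515633 + 708563/507898) = 1/(2293481677997/507898) = 507898/2293481677997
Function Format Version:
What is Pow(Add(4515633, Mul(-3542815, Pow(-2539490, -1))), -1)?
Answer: Rational(507898, 2293481677997) ≈ 2.2145e-7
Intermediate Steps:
Pow(Add(4515633, Mul(-3542815, Pow(-2539490, -1))), -1) = Pow(Add(4515633, Mul(-3542815, Rational(-1, 2539490))), -1) = Pow(Add(4515633, Rational(708563, 507898)), -1) = Pow(Rational(2293481677997, 507898), -1) = Rational(507898, 2293481677997)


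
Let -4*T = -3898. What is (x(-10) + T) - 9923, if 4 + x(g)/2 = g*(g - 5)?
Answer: -17313/2 ≈ -8656.5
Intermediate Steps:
T = 1949/2 (T = -¼*(-3898) = 1949/2 ≈ 974.50)
x(g) = -8 + 2*g*(-5 + g) (x(g) = -8 + 2*(g*(g - 5)) = -8 + 2*(g*(-5 + g)) = -8 + 2*g*(-5 + g))
(x(-10) + T) - 9923 = ((-8 - 10*(-10) + 2*(-10)²) + 1949/2) - 9923 = ((-8 + 100 + 2*100) + 1949/2) - 9923 = ((-8 + 100 + 200) + 1949/2) - 9923 = (292 + 1949/2) - 9923 = 2533/2 - 9923 = -17313/2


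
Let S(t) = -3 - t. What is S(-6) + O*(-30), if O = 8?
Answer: -237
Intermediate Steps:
S(-6) + O*(-30) = (-3 - 1*(-6)) + 8*(-30) = (-3 + 6) - 240 = 3 - 240 = -237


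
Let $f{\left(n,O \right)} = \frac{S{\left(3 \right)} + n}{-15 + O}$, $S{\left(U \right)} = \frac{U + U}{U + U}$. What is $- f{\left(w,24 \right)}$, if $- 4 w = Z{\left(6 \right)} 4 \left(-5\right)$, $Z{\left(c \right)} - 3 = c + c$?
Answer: $- \frac{76}{9} \approx -8.4444$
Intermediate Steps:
$Z{\left(c \right)} = 3 + 2 c$ ($Z{\left(c \right)} = 3 + \left(c + c\right) = 3 + 2 c$)
$S{\left(U \right)} = 1$ ($S{\left(U \right)} = \frac{2 U}{2 U} = 2 U \frac{1}{2 U} = 1$)
$w = 75$ ($w = - \frac{\left(3 + 2 \cdot 6\right) 4 \left(-5\right)}{4} = - \frac{\left(3 + 12\right) 4 \left(-5\right)}{4} = - \frac{15 \cdot 4 \left(-5\right)}{4} = - \frac{60 \left(-5\right)}{4} = \left(- \frac{1}{4}\right) \left(-300\right) = 75$)
$f{\left(n,O \right)} = \frac{1 + n}{-15 + O}$
$- f{\left(w,24 \right)} = - \frac{1 + 75}{-15 + 24} = - \frac{76}{9}$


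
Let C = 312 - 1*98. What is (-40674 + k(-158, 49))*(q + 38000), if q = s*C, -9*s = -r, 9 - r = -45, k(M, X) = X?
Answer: -1595912500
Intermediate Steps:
C = 214 (C = 312 - 98 = 214)
r = 54 (r = 9 - 1*(-45) = 9 + 45 = 54)
s = 6 (s = -(-1)*54/9 = -⅑*(-54) = 6)
q = 1284 (q = 6*214 = 1284)
(-40674 + k(-158, 49))*(q + 38000) = (-40674 + 49)*(1284 + 38000) = -40625*39284 = -1595912500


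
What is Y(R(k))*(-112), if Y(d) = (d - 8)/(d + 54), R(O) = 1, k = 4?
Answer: 784/55 ≈ 14.255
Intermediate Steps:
Y(d) = (-8 + d)/(54 + d)
Y(R(k))*(-112) = ((-8 + 1)/(54 + 1))*(-112) = (-7/55)*(-112) = ((1/55)*(-7))*(-112) = -7/55*(-112) = 784/55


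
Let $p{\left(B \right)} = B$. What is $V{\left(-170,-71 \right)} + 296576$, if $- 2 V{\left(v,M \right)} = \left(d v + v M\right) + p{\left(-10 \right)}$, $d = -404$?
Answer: $256206$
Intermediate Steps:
$V{\left(v,M \right)} = 5 + 202 v - \frac{M v}{2}$ ($V{\left(v,M \right)} = - \frac{\left(- 404 v + v M\right) - 10}{2} = - \frac{\left(- 404 v + M v\right) - 10}{2} = - \frac{-10 - 404 v + M v}{2} = 5 + 202 v - \frac{M v}{2}$)
$V{\left(-170,-71 \right)} + 296576 = \left(5 + 202 \left(-170\right) - \left(- \frac{71}{2}\right) \left(-170\right)\right) + 296576 = \left(5 - 34340 - 6035\right) + 296576 = -40370 + 296576 = 256206$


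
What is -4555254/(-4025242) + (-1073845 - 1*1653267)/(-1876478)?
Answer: 4881279919129/1888319514419 ≈ 2.5850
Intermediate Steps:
-4555254/(-4025242) + (-1073845 - 1*1653267)/(-1876478) = -4555254*(-1/4025242) + (-1073845 - 1653267)*(-1/1876478) = 2277627/2012621 - 2727112*(-1/1876478) = 2277627/2012621 + 1363556/938239 = 4881279919129/1888319514419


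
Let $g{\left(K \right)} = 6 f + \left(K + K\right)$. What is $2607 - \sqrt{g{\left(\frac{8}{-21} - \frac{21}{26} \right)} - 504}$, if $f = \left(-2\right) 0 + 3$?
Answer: $2607 - \frac{i \sqrt{36398271}}{273} \approx 2607.0 - 22.099 i$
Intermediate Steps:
$f = 3$ ($f = 0 + 3 = 3$)
$g{\left(K \right)} = 18 + 2 K$ ($g{\left(K \right)} = 6 \cdot 3 + \left(K + K\right) = 18 + 2 K$)
$2607 - \sqrt{g{\left(\frac{8}{-21} - \frac{21}{26} \right)} - 504} = 2607 - \sqrt{\left(18 + 2 \left(\frac{8}{-21} - \frac{21}{26}\right)\right) - 504} = 2607 - \sqrt{\left(18 + 2 \left(8 \left(- \frac{1}{21}\right) - \frac{21}{26}\right)\right) - 504} = 2607 - \sqrt{\left(18 + 2 \left(- \frac{8}{21} - \frac{21}{26}\right)\right) - 504} = 2607 - \sqrt{\left(18 + 2 \left(- \frac{649}{546}\right)\right) - 504} = 2607 - \sqrt{\left(18 - \frac{649}{273}\right) - 504} = 2607 - \sqrt{\frac{4265}{273} - 504} = 2607 - \sqrt{- \frac{133327}{273}} = 2607 - \frac{i \sqrt{36398271}}{273}$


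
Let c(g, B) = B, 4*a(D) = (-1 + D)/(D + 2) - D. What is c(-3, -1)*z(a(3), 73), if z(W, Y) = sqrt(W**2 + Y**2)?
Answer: -sqrt(2131769)/20 ≈ -73.003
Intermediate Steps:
a(D) = -D/4 + (-1 + D)/(4*(2 + D)) (a(D) = ((-1 + D)/(D + 2) - D)/4 = ((-1 + D)/(2 + D) - D)/4 = (-D + (-1 + D)/(2 + D))/4 = -D/4 + (-1 + D)/(4*(2 + D)))
c(-3, -1)*z(a(3), 73) = -sqrt(((-1 - 1*3 - 1*3**2)/(4*(2 + 3)))**2 + 73**2) = -sqrt(((1/4)*(-1 - 3 - 1*9)/5)**2 + 5329) = -sqrt(((1/4)*(1/5)*(-1 - 3 - 9))**2 + 5329) = -sqrt(((1/4)*(1/5)*(-13))**2 + 5329) = -sqrt((-13/20)**2 + 5329) = -sqrt(169/400 + 5329) = -sqrt(2131769/400) = -sqrt(2131769)/20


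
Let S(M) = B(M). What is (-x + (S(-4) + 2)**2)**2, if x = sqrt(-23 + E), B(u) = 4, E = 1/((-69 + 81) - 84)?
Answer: (432 - I*sqrt(3314))**2/144 ≈ 1273.0 - 345.4*I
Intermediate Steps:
E = -1/72 (E = 1/(12 - 84) = 1/(-72) = -1/72 ≈ -0.013889)
S(M) = 4
x = I*sqrt(3314)/12 (x = sqrt(-23 - 1/72) = sqrt(-1657/72) = I*sqrt(3314)/12 ≈ 4.7973*I)
(-x + (S(-4) + 2)**2)**2 = (-I*sqrt(3314)/12 + (4 + 2)**2)**2 = (-I*sqrt(3314)/12 + 6**2)**2 = (-I*sqrt(3314)/12 + 36)**2 = (36 - I*sqrt(3314)/12)**2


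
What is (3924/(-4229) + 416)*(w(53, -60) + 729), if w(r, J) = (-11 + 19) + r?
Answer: 1386718600/4229 ≈ 3.2791e+5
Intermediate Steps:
w(r, J) = 8 + r
(3924/(-4229) + 416)*(w(53, -60) + 729) = (3924/(-4229) + 416)*((8 + 53) + 729) = (3924*(-1/4229) + 416)*(61 + 729) = (-3924/4229 + 416)*790 = (1755340/4229)*790 = 1386718600/4229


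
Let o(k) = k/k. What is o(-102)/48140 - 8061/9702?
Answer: -64674473/77842380 ≈ -0.83084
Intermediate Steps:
o(k) = 1
o(-102)/48140 - 8061/9702 = 1/48140 - 8061/9702 = 1*(1/48140) - 8061*1/9702 = 1/48140 - 2687/3234 = -64674473/77842380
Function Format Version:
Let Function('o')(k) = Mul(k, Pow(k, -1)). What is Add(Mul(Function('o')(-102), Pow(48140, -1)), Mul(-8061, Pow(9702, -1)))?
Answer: Rational(-64674473, 77842380) ≈ -0.83084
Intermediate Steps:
Function('o')(k) = 1
Add(Mul(Function('o')(-102), Pow(48140, -1)), Mul(-8061, Pow(9702, -1))) = Add(Mul(1, Pow(48140, -1)), Mul(-8061, Pow(9702, -1))) = Add(Mul(1, Rational(1, 48140)), Mul(-8061, Rational(1, 9702))) = Add(Rational(1, 48140), Rational(-2687, 3234)) = Rational(-64674473, 77842380)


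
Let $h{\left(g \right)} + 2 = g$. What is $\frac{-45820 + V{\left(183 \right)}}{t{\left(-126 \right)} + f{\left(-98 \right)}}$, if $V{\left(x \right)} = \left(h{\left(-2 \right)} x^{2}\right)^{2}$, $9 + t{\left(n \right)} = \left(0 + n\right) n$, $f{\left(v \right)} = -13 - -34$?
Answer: $\frac{4486041029}{3972} \approx 1.1294 \cdot 10^{6}$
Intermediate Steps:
$f{\left(v \right)} = 21$ ($f{\left(v \right)} = -13 + 34 = 21$)
$h{\left(g \right)} = -2 + g$
$t{\left(n \right)} = -9 + n^{2}$ ($t{\left(n \right)} = -9 + \left(0 + n\right) n = -9 + n n = -9 + n^{2}$)
$V{\left(x \right)} = 16 x^{4}$ ($V{\left(x \right)} = \left(\left(-2 - 2\right) x^{2}\right)^{2} = \left(- 4 x^{2}\right)^{2} = 16 x^{4}$)
$\frac{-45820 + V{\left(183 \right)}}{t{\left(-126 \right)} + f{\left(-98 \right)}} = \frac{-45820 + 16 \cdot 183^{4}}{\left(-9 + \left(-126\right)^{2}\right) + 21} = \frac{-45820 + 16 \cdot 1121513121}{\left(-9 + 15876\right) + 21} = \frac{-45820 + 17944209936}{15867 + 21} = \frac{17944164116}{15888} = 17944164116 \cdot \frac{1}{15888} = \frac{4486041029}{3972}$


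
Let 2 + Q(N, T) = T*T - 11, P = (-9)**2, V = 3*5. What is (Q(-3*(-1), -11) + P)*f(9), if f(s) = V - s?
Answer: 1134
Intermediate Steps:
V = 15
P = 81
f(s) = 15 - s
Q(N, T) = -13 + T**2 (Q(N, T) = -2 + (T*T - 11) = -2 + (T**2 - 11) = -2 + (-11 + T**2) = -13 + T**2)
(Q(-3*(-1), -11) + P)*f(9) = ((-13 + (-11)**2) + 81)*(15 - 1*9) = ((-13 + 121) + 81)*(15 - 9) = (108 + 81)*6 = 189*6 = 1134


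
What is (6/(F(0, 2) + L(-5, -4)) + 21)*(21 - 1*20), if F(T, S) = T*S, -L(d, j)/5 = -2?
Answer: 108/5 ≈ 21.600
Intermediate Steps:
L(d, j) = 10 (L(d, j) = -5*(-2) = 10)
F(T, S) = S*T
(6/(F(0, 2) + L(-5, -4)) + 21)*(21 - 1*20) = (6/(2*0 + 10) + 21)*(21 - 1*20) = (6/(0 + 10) + 21)*(21 - 20) = (6/10 + 21)*1 = ((⅒)*6 + 21)*1 = (⅗ + 21)*1 = (108/5)*1 = 108/5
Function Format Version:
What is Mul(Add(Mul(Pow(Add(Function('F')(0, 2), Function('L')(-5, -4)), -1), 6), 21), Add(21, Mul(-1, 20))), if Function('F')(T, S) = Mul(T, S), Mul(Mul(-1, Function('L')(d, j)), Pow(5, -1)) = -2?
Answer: Rational(108, 5) ≈ 21.600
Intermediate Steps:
Function('L')(d, j) = 10 (Function('L')(d, j) = Mul(-5, -2) = 10)
Function('F')(T, S) = Mul(S, T)
Mul(Add(Mul(Pow(Add(Function('F')(0, 2), Function('L')(-5, -4)), -1), 6), 21), Add(21, Mul(-1, 20))) = Mul(Add(Mul(Pow(Add(Mul(2, 0), 10), -1), 6), 21), Add(21, Mul(-1, 20))) = Mul(Add(Mul(Pow(Add(0, 10), -1), 6), 21), Add(21, -20)) = Mul(Add(Mul(Pow(10, -1), 6), 21), 1) = Mul(Add(Mul(Rational(1, 10), 6), 21), 1) = Mul(Add(Rational(3, 5), 21), 1) = Mul(Rational(108, 5), 1) = Rational(108, 5)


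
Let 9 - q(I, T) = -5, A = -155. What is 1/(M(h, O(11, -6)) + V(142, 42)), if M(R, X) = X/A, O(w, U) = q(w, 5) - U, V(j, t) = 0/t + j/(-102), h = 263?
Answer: -1581/2405 ≈ -0.65738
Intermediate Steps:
V(j, t) = -j/102 (V(j, t) = 0 + j*(-1/102) = 0 - j/102 = -j/102)
q(I, T) = 14 (q(I, T) = 9 - 1*(-5) = 9 + 5 = 14)
O(w, U) = 14 - U
M(R, X) = -X/155 (M(R, X) = X/(-155) = X*(-1/155) = -X/155)
1/(M(h, O(11, -6)) + V(142, 42)) = 1/(-(14 - 1*(-6))/155 - 1/102*142) = 1/(-(14 + 6)/155 - 71/51) = 1/(-1/155*20 - 71/51) = 1/(-4/31 - 71/51) = 1/(-2405/1581) = -1581/2405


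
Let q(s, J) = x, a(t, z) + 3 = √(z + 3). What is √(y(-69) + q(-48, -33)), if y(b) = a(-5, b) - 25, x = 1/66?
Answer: √(-121902 + 4356*I*√66)/66 ≈ 0.76005 + 5.3444*I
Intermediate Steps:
x = 1/66 ≈ 0.015152
a(t, z) = -3 + √(3 + z) (a(t, z) = -3 + √(z + 3) = -3 + √(3 + z))
q(s, J) = 1/66
y(b) = -28 + √(3 + b) (y(b) = (-3 + √(3 + b)) - 25 = -28 + √(3 + b))
√(y(-69) + q(-48, -33)) = √((-28 + √(3 - 69)) + 1/66) = √((-28 + √(-66)) + 1/66) = √((-28 + I*√66) + 1/66) = √(-1847/66 + I*√66)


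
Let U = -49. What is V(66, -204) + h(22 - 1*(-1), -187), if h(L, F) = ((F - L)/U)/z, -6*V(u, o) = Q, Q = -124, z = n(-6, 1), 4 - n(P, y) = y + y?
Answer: 479/21 ≈ 22.810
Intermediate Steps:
n(P, y) = 4 - 2*y (n(P, y) = 4 - (y + y) = 4 - 2*y)
z = 2 (z = 4 - 2*1 = 4 - 2 = 2)
V(u, o) = 62/3 (V(u, o) = -⅙*(-124) = 62/3)
h(L, F) = -F/98 + L/98 (h(L, F) = ((F - L)/(-49))/2 = ((F - L)*(-1/49))*(½) = (-F/49 + L/49)*(½) = -F/98 + L/98)
V(66, -204) + h(22 - 1*(-1), -187) = 62/3 + (-1/98*(-187) + (22 - 1*(-1))/98) = 62/3 + (187/98 + (22 + 1)/98) = 62/3 + (187/98 + (1/98)*23) = 62/3 + (187/98 + 23/98) = 62/3 + 15/7 = 479/21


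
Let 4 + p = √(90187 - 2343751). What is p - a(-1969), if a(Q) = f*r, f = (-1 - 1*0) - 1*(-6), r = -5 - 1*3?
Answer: 36 + 6*I*√62599 ≈ 36.0 + 1501.2*I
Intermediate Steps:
r = -8 (r = -5 - 3 = -8)
f = 5 (f = (-1 + 0) + 6 = -1 + 6 = 5)
p = -4 + 6*I*√62599 (p = -4 + √(90187 - 2343751) = -4 + √(-2253564) = -4 + 6*I*√62599 ≈ -4.0 + 1501.2*I)
a(Q) = -40 (a(Q) = 5*(-8) = -40)
p - a(-1969) = (-4 + 6*I*√62599) - 1*(-40) = (-4 + 6*I*√62599) + 40 = 36 + 6*I*√62599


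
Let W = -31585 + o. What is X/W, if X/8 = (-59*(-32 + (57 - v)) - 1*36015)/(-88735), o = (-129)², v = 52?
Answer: -17211/82878490 ≈ -0.00020767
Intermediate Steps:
o = 16641
W = -14944 (W = -31585 + 16641 = -14944)
X = 275376/88735 (X = 8*((-59*(-32 + (57 - 1*52)) - 1*36015)/(-88735)) = 8*((-59*(-32 + (57 - 52)) - 36015)*(-1/88735)) = 8*((-59*(-32 + 5) - 36015)*(-1/88735)) = 8*((-59*(-27) - 36015)*(-1/88735)) = 8*((1593 - 36015)*(-1/88735)) = 8*(-34422*(-1/88735)) = 8*(34422/88735) = 275376/88735 ≈ 3.1034)
X/W = (275376/88735)/(-14944) = (275376/88735)*(-1/14944) = -17211/82878490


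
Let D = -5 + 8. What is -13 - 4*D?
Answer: -25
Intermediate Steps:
D = 3
-13 - 4*D = -13 - 4*3 = -13 - 12 = -25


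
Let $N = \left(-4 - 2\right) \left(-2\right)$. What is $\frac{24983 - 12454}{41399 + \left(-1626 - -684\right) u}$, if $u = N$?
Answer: $\frac{12529}{30095} \approx 0.41632$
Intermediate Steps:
$N = 12$ ($N = \left(-6\right) \left(-2\right) = 12$)
$u = 12$
$\frac{24983 - 12454}{41399 + \left(-1626 - -684\right) u} = \frac{24983 - 12454}{41399 + \left(-1626 - -684\right) 12} = \frac{12529}{41399 + \left(-1626 + 684\right) 12} = \frac{12529}{41399 - 11304} = \frac{12529}{30095}$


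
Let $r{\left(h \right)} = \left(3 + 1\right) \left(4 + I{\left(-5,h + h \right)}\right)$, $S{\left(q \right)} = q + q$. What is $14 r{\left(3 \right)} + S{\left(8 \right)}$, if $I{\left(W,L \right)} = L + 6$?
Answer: $912$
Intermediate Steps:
$S{\left(q \right)} = 2 q$
$I{\left(W,L \right)} = 6 + L$
$r{\left(h \right)} = 40 + 8 h$ ($r{\left(h \right)} = \left(3 + 1\right) \left(4 + \left(6 + \left(h + h\right)\right)\right) = 4 \left(4 + \left(6 + 2 h\right)\right) = 4 \left(10 + 2 h\right) = 40 + 8 h$)
$14 r{\left(3 \right)} + S{\left(8 \right)} = 14 \left(40 + 8 \cdot 3\right) + 2 \cdot 8 = 14 \left(40 + 24\right) + 16 = 14 \cdot 64 + 16 = 896 + 16 = 912$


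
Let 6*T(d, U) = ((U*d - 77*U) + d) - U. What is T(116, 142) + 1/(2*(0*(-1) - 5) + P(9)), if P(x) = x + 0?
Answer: 2753/3 ≈ 917.67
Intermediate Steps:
P(x) = x
T(d, U) = -13*U + d/6 + U*d/6 (T(d, U) = (((U*d - 77*U) + d) - U)/6 = (((-77*U + U*d) + d) - U)/6 = ((d - 77*U + U*d) - U)/6 = (d - 78*U + U*d)/6 = -13*U + d/6 + U*d/6)
T(116, 142) + 1/(2*(0*(-1) - 5) + P(9)) = (-13*142 + (⅙)*116 + (⅙)*142*116) + 1/(2*(0*(-1) - 5) + 9) = (-1846 + 58/3 + 8236/3) + 1/(2*(0 - 5) + 9) = 2756/3 + 1/(2*(-5) + 9) = 2756/3 + 1/(-10 + 9) = 2756/3 + 1/(-1) = 2756/3 - 1 = 2753/3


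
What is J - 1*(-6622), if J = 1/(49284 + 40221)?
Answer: 592702111/89505 ≈ 6622.0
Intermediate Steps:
J = 1/89505 ≈ 1.1173e-5
J - 1*(-6622) = 1/89505 - 1*(-6622) = 1/89505 + 6622 = 592702111/89505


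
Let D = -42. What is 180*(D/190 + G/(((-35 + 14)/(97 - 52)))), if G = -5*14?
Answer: 512244/19 ≈ 26960.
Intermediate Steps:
G = -70
180*(D/190 + G/(((-35 + 14)/(97 - 52)))) = 180*(-42/190 - 70*(97 - 52)/(-35 + 14)) = 180*(-42*1/190 - 70/((-21/45))) = 180*(-21/95 - 70/((-21*1/45))) = 180*(-21/95 - 70/(-7/15)) = 180*(-21/95 - 70*(-15/7)) = 180*(-21/95 + 150) = 180*(14229/95) = 512244/19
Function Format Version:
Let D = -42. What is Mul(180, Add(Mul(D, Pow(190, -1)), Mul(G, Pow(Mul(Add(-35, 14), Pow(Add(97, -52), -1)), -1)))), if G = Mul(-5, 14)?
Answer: Rational(512244, 19) ≈ 26960.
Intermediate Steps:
G = -70
Mul(180, Add(Mul(D, Pow(190, -1)), Mul(G, Pow(Mul(Add(-35, 14), Pow(Add(97, -52), -1)), -1)))) = Mul(180, Add(Mul(-42, Pow(190, -1)), Mul(-70, Pow(Mul(Add(-35, 14), Pow(Add(97, -52), -1)), -1)))) = Mul(180, Add(Mul(-42, Rational(1, 190)), Mul(-70, Pow(Mul(-21, Pow(45, -1)), -1)))) = Mul(180, Add(Rational(-21, 95), Mul(-70, Pow(Mul(-21, Rational(1, 45)), -1)))) = Mul(180, Add(Rational(-21, 95), Mul(-70, Pow(Rational(-7, 15), -1)))) = Mul(180, Add(Rational(-21, 95), Mul(-70, Rational(-15, 7)))) = Mul(180, Add(Rational(-21, 95), 150)) = Mul(180, Rational(14229, 95)) = Rational(512244, 19)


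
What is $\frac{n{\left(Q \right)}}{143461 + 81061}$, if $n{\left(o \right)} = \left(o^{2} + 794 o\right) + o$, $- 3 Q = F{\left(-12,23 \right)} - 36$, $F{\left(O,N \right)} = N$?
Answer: $\frac{15587}{1010349} \approx 0.015427$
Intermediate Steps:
$Q = \frac{13}{3}$ ($Q = - \frac{23 - 36}{3} = \left(- \frac{1}{3}\right) \left(-13\right) = \frac{13}{3} \approx 4.3333$)
$n{\left(o \right)} = o^{2} + 795 o$
$\frac{n{\left(Q \right)}}{143461 + 81061} = \frac{\frac{13}{3} \left(795 + \frac{13}{3}\right)}{143461 + 81061} = \frac{\frac{13}{3} \cdot \frac{2398}{3}}{224522} = \frac{31174}{9} \cdot \frac{1}{224522} = \frac{15587}{1010349}$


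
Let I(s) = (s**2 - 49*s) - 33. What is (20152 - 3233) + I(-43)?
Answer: 20842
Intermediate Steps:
I(s) = -33 + s**2 - 49*s
(20152 - 3233) + I(-43) = (20152 - 3233) + (-33 + (-43)**2 - 49*(-43)) = 16919 + (-33 + 1849 + 2107) = 16919 + 3923 = 20842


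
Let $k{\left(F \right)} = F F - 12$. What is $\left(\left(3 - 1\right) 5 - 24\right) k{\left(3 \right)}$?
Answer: $42$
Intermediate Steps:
$k{\left(F \right)} = -12 + F^{2}$ ($k{\left(F \right)} = F^{2} - 12 = -12 + F^{2}$)
$\left(\left(3 - 1\right) 5 - 24\right) k{\left(3 \right)} = \left(\left(3 - 1\right) 5 - 24\right) \left(-12 + 3^{2}\right) = \left(2 \cdot 5 - 24\right) \left(-12 + 9\right) = \left(10 - 24\right) \left(-3\right) = \left(-14\right) \left(-3\right) = 42$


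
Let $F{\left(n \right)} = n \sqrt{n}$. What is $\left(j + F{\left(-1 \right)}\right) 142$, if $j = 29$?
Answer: $4118 - 142 i \approx 4118.0 - 142.0 i$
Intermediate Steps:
$F{\left(n \right)} = n^{\frac{3}{2}}$
$\left(j + F{\left(-1 \right)}\right) 142 = \left(29 + \left(-1\right)^{\frac{3}{2}}\right) 142 = \left(29 - i\right) 142 = 4118 - 142 i$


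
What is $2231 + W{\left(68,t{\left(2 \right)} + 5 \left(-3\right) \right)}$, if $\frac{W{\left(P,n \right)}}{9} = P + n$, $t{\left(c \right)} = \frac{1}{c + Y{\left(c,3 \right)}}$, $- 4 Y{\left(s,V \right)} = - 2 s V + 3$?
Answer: $\frac{46072}{17} \approx 2710.1$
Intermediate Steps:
$Y{\left(s,V \right)} = - \frac{3}{4} + \frac{V s}{2}$ ($Y{\left(s,V \right)} = - \frac{- 2 s V + 3}{4} = - \frac{- 2 V s + 3}{4} = - \frac{3 - 2 V s}{4} = - \frac{3}{4} + \frac{V s}{2}$)
$t{\left(c \right)} = \frac{1}{- \frac{3}{4} + \frac{5 c}{2}}$ ($t{\left(c \right)} = \frac{1}{c + \left(- \frac{3}{4} + \frac{1}{2} \cdot 3 c\right)} = \frac{1}{c + \left(- \frac{3}{4} + \frac{3 c}{2}\right)} = \frac{1}{- \frac{3}{4} + \frac{5 c}{2}}$)
$W{\left(P,n \right)} = 9 P + 9 n$ ($W{\left(P,n \right)} = 9 \left(P + n\right) = 9 P + 9 n$)
$2231 + W{\left(68,t{\left(2 \right)} + 5 \left(-3\right) \right)} = 2231 + \left(9 \cdot 68 + 9 \left(\frac{4}{-3 + 10 \cdot 2} + 5 \left(-3\right)\right)\right) = 2231 + \left(612 + 9 \left(\frac{4}{-3 + 20} - 15\right)\right) = 2231 + \left(612 + 9 \left(\frac{4}{17} - 15\right)\right) = 2231 + \left(612 + 9 \left(- \frac{251}{17}\right)\right) = 2231 + \left(612 - \frac{2259}{17}\right) = 2231 + \frac{8145}{17} = \frac{46072}{17}$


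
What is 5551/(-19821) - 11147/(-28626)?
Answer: 6893529/63043994 ≈ 0.10934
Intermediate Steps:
5551/(-19821) - 11147/(-28626) = 5551*(-1/19821) - 11147*(-1/28626) = -5551/19821 + 11147/28626 = 6893529/63043994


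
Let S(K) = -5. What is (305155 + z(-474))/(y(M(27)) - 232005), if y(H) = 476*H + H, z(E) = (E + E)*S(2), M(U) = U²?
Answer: 309895/115728 ≈ 2.6778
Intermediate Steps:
z(E) = -10*E (z(E) = (E + E)*(-5) = (2*E)*(-5) = -10*E)
y(H) = 477*H
(305155 + z(-474))/(y(M(27)) - 232005) = (305155 - 10*(-474))/(477*27² - 232005) = (305155 + 4740)/(477*729 - 232005) = 309895/(347733 - 232005) = 309895/115728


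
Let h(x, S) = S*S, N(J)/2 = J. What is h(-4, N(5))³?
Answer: 1000000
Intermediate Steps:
N(J) = 2*J
h(x, S) = S²
h(-4, N(5))³ = ((2*5)²)³ = (10²)³ = 100³ = 1000000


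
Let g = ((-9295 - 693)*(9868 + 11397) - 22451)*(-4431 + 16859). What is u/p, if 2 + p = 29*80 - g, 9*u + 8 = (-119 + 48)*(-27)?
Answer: 1909/23759296616754 ≈ 8.0348e-11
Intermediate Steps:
u = 1909/9 (u = -8/9 + ((-119 + 48)*(-27))/9 = -8/9 + (-71*(-27))/9 = -8/9 + (⅑)*1917 = -8/9 + 213 = 1909/9 ≈ 212.11)
g = -2639921843988 (g = (-9988*21265 - 22451)*12428 = (-212394820 - 22451)*12428 = -212417271*12428 = -2639921843988)
p = 2639921846306 (p = -2 + (29*80 - 1*(-2639921843988)) = -2 + (2320 + 2639921843988) = -2 + 2639921846308 = 2639921846306)
u/p = (1909/9)/2639921846306 = (1909/9)*(1/2639921846306) = 1909/23759296616754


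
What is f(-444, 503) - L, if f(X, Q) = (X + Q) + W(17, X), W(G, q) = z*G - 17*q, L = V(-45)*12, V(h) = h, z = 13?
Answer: 8368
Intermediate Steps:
L = -540 (L = -45*12 = -540)
W(G, q) = -17*q + 13*G (W(G, q) = 13*G - 17*q = -17*q + 13*G)
f(X, Q) = 221 + Q - 16*X (f(X, Q) = (X + Q) + (-17*X + 13*17) = (Q + X) + (-17*X + 221) = (Q + X) + (221 - 17*X) = 221 + Q - 16*X)
f(-444, 503) - L = (221 + 503 - 16*(-444)) - 1*(-540) = (221 + 503 + 7104) + 540 = 7828 + 540 = 8368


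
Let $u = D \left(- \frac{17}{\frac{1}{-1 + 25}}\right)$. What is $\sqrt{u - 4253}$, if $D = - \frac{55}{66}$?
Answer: $i \sqrt{3913} \approx 62.554 i$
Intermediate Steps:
$D = - \frac{5}{6}$ ($D = \left(-55\right) \frac{1}{66} = - \frac{5}{6} \approx -0.83333$)
$u = 340$ ($u = - \frac{5 \left(- \frac{17}{\frac{1}{-1 + 25}}\right)}{6} = - \frac{5 \left(- \frac{17}{\frac{1}{24}}\right)}{6} = - \frac{5 \left(- 17 \frac{1}{\frac{1}{24}}\right)}{6} = - \frac{5 \left(\left(-17\right) 24\right)}{6} = \left(- \frac{5}{6}\right) \left(-408\right) = 340$)
$\sqrt{u - 4253} = \sqrt{340 - 4253} = \sqrt{-3913} = i \sqrt{3913}$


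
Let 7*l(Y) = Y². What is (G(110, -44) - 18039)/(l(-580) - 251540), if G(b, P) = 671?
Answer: 30394/356095 ≈ 0.085354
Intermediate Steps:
l(Y) = Y²/7
(G(110, -44) - 18039)/(l(-580) - 251540) = (671 - 18039)/((⅐)*(-580)² - 251540) = -17368/((⅐)*336400 - 251540) = -17368/(336400/7 - 251540) = -17368/(-1424380/7) = -17368*(-7/1424380) = 30394/356095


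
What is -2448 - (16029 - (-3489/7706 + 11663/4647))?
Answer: -661583680319/35809782 ≈ -18475.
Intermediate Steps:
-2448 - (16029 - (-3489/7706 + 11663/4647)) = -2448 - (16029 - 1*73661695/35809782) = -2448 - (16029 - 73661695/35809782) = -2448 - 1*573921333983/35809782 = -2448 - 573921333983/35809782 = -661583680319/35809782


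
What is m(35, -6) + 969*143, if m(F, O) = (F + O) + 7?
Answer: 138603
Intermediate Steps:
m(F, O) = 7 + F + O
m(35, -6) + 969*143 = (7 + 35 - 6) + 969*143 = 36 + 138567 = 138603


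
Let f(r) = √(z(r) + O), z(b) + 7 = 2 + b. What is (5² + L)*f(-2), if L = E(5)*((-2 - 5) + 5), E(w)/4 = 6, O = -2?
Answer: -69*I ≈ -69.0*I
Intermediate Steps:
E(w) = 24 (E(w) = 4*6 = 24)
z(b) = -5 + b (z(b) = -7 + (2 + b) = -5 + b)
f(r) = √(-7 + r) (f(r) = √((-5 + r) - 2) = √(-7 + r))
L = -48 (L = 24*((-2 - 5) + 5) = 24*(-7 + 5) = 24*(-2) = -48)
(5² + L)*f(-2) = (5² - 48)*√(-7 - 2) = (25 - 48)*√(-9) = -69*I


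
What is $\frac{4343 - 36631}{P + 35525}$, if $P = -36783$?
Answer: $\frac{16144}{629} \approx 25.666$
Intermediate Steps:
$\frac{4343 - 36631}{P + 35525} = \frac{4343 - 36631}{-36783 + 35525} = - \frac{32288}{-1258} = \left(-32288\right) \left(- \frac{1}{1258}\right) = \frac{16144}{629}$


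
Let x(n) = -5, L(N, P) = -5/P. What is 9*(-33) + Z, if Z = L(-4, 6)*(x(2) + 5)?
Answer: -297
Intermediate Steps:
Z = 0 (Z = (-5/6)*(-5 + 5) = -5*⅙*0 = -⅚*0 = 0)
9*(-33) + Z = 9*(-33) + 0 = -297 + 0 = -297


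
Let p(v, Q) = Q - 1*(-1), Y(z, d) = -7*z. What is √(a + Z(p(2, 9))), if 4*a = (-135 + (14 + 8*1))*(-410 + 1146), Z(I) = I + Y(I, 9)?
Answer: 2*I*√5213 ≈ 144.4*I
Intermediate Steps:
p(v, Q) = 1 + Q (p(v, Q) = Q + 1 = 1 + Q)
Z(I) = -6*I (Z(I) = I - 7*I = -6*I)
a = -20792 (a = ((-135 + (14 + 8*1))*(-410 + 1146))/4 = ((-135 + (14 + 8))*736)/4 = ((-135 + 22)*736)/4 = (-113*736)/4 = (¼)*(-83168) = -20792)
√(a + Z(p(2, 9))) = √(-20792 - 6*(1 + 9)) = √(-20792 - 6*10) = √(-20792 - 60) = √(-20852) = 2*I*√5213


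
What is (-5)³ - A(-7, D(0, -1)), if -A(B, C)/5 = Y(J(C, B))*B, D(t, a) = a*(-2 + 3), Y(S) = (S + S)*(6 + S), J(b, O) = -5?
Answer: 225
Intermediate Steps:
Y(S) = 2*S*(6 + S) (Y(S) = (2*S)*(6 + S) = 2*S*(6 + S))
D(t, a) = a (D(t, a) = a*1 = a)
A(B, C) = 50*B (A(B, C) = -5*2*(-5)*(6 - 5)*B = -5*2*(-5)*1*B = -(-50)*B = 50*B)
(-5)³ - A(-7, D(0, -1)) = (-5)³ - 50*(-7) = -125 - 1*(-350) = -125 + 350 = 225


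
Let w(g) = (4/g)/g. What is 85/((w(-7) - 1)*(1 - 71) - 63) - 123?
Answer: -512/9 ≈ -56.889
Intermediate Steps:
w(g) = 4/g**2
85/((w(-7) - 1)*(1 - 71) - 63) - 123 = 85/((4/(-7)**2 - 1)*(1 - 71) - 63) - 123 = 85/((4*(1/49) - 1)*(-70) - 63) - 123 = 85/((4/49 - 1)*(-70) - 63) - 123 = 85/(-45/49*(-70) - 63) - 123 = 85/(450/7 - 63) - 123 = 85/(9/7) - 123 = (7/9)*85 - 123 = 595/9 - 123 = -512/9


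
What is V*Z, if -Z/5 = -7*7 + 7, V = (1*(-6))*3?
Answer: -3780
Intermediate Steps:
V = -18 (V = -6*3 = -18)
Z = 210 (Z = -5*(-7*7 + 7) = -5*(-49 + 7) = -5*(-42) = 210)
V*Z = -18*210 = -3780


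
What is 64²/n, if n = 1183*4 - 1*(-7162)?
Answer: 2048/5947 ≈ 0.34438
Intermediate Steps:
n = 11894 (n = 4732 + 7162 = 11894)
64²/n = 64²/11894 = 4096*(1/11894) = 2048/5947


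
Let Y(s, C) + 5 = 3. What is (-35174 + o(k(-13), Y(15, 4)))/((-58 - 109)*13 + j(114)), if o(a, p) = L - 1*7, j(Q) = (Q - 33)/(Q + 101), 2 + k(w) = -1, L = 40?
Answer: 7555315/466684 ≈ 16.189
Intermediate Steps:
Y(s, C) = -2 (Y(s, C) = -5 + 3 = -2)
k(w) = -3 (k(w) = -2 - 1 = -3)
j(Q) = (-33 + Q)/(101 + Q)
o(a, p) = 33 (o(a, p) = 40 - 1*7 = 40 - 7 = 33)
(-35174 + o(k(-13), Y(15, 4)))/((-58 - 109)*13 + j(114)) = (-35174 + 33)/((-58 - 109)*13 + (-33 + 114)/(101 + 114)) = -35141/(-167*13 + 81/215) = -35141/(-2171 + (1/215)*81) = -35141/(-2171 + 81/215) = -35141/(-466684/215) = -35141*(-215/466684) = 7555315/466684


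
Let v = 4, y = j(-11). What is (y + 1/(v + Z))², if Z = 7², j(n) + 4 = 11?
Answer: 138384/2809 ≈ 49.265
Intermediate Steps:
j(n) = 7 (j(n) = -4 + 11 = 7)
y = 7
Z = 49
(y + 1/(v + Z))² = (7 + 1/(4 + 49))² = (7 + 1/53)² = (372/53)² = 138384/2809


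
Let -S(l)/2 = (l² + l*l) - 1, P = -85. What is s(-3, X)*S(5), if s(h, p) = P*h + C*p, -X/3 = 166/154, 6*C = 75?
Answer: -231315/11 ≈ -21029.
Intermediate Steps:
C = 25/2 (C = (⅙)*75 = 25/2 ≈ 12.500)
X = -249/77 (X = -498/154 = -3*83/77 = -249/77 ≈ -3.2338)
s(h, p) = -85*h + 25*p/2
S(l) = 2 - 4*l² (S(l) = -2*((l² + l*l) - 1) = -2*((l² + l²) - 1) = -2*(2*l² - 1) = -2*(-1 + 2*l²) = 2 - 4*l²)
s(-3, X)*S(5) = (-85*(-3) + (25/2)*(-249/77))*(2 - 4*5²) = (255 - 6225/154)*(2 - 4*25) = 33045*(2 - 100)/154 = (33045/154)*(-98) = -231315/11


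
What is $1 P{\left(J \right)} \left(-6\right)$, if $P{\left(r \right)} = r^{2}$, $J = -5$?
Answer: $-150$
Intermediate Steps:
$1 P{\left(J \right)} \left(-6\right) = 1 \left(-5\right)^{2} \left(-6\right) = 1 \cdot 25 \left(-6\right) = 25 \left(-6\right) = -150$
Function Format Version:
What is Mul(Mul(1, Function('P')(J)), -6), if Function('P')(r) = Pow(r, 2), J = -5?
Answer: -150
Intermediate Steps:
Mul(Mul(1, Function('P')(J)), -6) = Mul(Mul(1, Pow(-5, 2)), -6) = Mul(Mul(1, 25), -6) = Mul(25, -6) = -150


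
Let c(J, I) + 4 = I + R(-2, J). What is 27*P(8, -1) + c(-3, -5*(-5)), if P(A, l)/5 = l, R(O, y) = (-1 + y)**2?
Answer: -98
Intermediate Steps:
c(J, I) = -4 + I + (-1 + J)**2 (c(J, I) = -4 + (I + (-1 + J)**2) = -4 + I + (-1 + J)**2)
P(A, l) = 5*l
27*P(8, -1) + c(-3, -5*(-5)) = 27*(5*(-1)) + (-4 - 5*(-5) + (-1 - 3)**2) = 27*(-5) + (-4 + 25 + (-4)**2) = -135 + (-4 + 25 + 16) = -135 + 37 = -98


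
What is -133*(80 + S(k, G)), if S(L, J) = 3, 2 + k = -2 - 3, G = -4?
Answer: -11039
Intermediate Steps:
k = -7 (k = -2 + (-2 - 3) = -2 - 5 = -7)
-133*(80 + S(k, G)) = -133*(80 + 3) = -133*83 = -11039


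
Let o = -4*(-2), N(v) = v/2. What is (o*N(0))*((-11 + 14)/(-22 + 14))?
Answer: 0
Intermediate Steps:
N(v) = v/2 (N(v) = v*(½) = v/2)
o = 8
(o*N(0))*((-11 + 14)/(-22 + 14)) = (8*((½)*0))*((-11 + 14)/(-22 + 14)) = (8*0)*(3/(-8)) = 0*(3*(-⅛)) = 0*(-3/8) = 0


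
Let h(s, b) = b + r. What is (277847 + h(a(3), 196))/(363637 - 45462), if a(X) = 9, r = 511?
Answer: 278554/318175 ≈ 0.87547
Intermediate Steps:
h(s, b) = 511 + b (h(s, b) = b + 511 = 511 + b)
(277847 + h(a(3), 196))/(363637 - 45462) = (277847 + (511 + 196))/(363637 - 45462) = (277847 + 707)/318175 = 278554*(1/318175) = 278554/318175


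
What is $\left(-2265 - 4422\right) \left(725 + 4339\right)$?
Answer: $-33862968$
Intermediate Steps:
$\left(-2265 - 4422\right) \left(725 + 4339\right) = \left(-6687\right) 5064 = -33862968$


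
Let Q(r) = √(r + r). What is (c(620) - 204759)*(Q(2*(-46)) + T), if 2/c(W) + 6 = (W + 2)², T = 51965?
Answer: -108328908907000/10181 - 79216752400*I*√46/193439 ≈ -1.064e+10 - 2.7775e+6*I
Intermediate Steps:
c(W) = 2/(-6 + (2 + W)²) (c(W) = 2/(-6 + (W + 2)²) = 2/(-6 + (2 + W)²))
Q(r) = √2*√r (Q(r) = √(2*r) = √2*√r)
(c(620) - 204759)*(Q(2*(-46)) + T) = (2/(-6 + (2 + 620)²) - 204759)*(√2*√(2*(-46)) + 51965) = (2/(-6 + 622²) - 204759)*(√2*√(-92) + 51965) = (2/(-6 + 386884) - 204759)*(√2*(2*I*√23) + 51965) = (2/386878 - 204759)*(2*I*√46 + 51965) = (2*(1/386878) - 204759)*(51965 + 2*I*√46) = (1/193439 - 204759)*(51965 + 2*I*√46) = -39608376200*(51965 + 2*I*√46)/193439 = -108328908907000/10181 - 79216752400*I*√46/193439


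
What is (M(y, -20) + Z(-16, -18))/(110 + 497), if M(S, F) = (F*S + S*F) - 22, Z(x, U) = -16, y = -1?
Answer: 2/607 ≈ 0.0032949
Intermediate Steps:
M(S, F) = -22 + 2*F*S (M(S, F) = (F*S + F*S) - 22 = 2*F*S - 22 = -22 + 2*F*S)
(M(y, -20) + Z(-16, -18))/(110 + 497) = ((-22 + 2*(-20)*(-1)) - 16)/(110 + 497) = ((-22 + 40) - 16)/607 = (18 - 16)*(1/607) = 2*(1/607) = 2/607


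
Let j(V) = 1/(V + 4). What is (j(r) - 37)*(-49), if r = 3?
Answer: 1806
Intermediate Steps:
j(V) = 1/(4 + V)
(j(r) - 37)*(-49) = (1/(4 + 3) - 37)*(-49) = (1/7 - 37)*(-49) = (⅐ - 37)*(-49) = -258/7*(-49) = 1806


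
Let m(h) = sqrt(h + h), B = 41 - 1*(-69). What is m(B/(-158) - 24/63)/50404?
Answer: I*sqrt(5929266)/83620236 ≈ 2.912e-5*I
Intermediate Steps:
B = 110 (B = 41 + 69 = 110)
m(h) = sqrt(2)*sqrt(h) (m(h) = sqrt(2*h) = sqrt(2)*sqrt(h))
m(B/(-158) - 24/63)/50404 = (sqrt(2)*sqrt(110/(-158) - 24/63))/50404 = (sqrt(2)*sqrt(110*(-1/158) - 24*1/63))*(1/50404) = (sqrt(2)*sqrt(-55/79 - 8/21))*(1/50404) = (sqrt(2)*sqrt(-1787/1659))*(1/50404) = (sqrt(2)*(I*sqrt(2964633)/1659))*(1/50404) = (I*sqrt(5929266)/1659)*(1/50404) = I*sqrt(5929266)/83620236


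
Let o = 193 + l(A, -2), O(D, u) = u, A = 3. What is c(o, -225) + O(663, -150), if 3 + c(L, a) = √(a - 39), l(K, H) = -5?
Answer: -153 + 2*I*√66 ≈ -153.0 + 16.248*I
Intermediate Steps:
o = 188 (o = 193 - 5 = 188)
c(L, a) = -3 + √(-39 + a) (c(L, a) = -3 + √(a - 39) = -3 + √(-39 + a))
c(o, -225) + O(663, -150) = (-3 + √(-39 - 225)) - 150 = (-3 + √(-264)) - 150 = (-3 + 2*I*√66) - 150 = -153 + 2*I*√66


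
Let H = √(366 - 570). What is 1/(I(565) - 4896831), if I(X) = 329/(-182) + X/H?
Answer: -84411603939/413349511545398942 + 95485*I*√51/413349511545398942 ≈ -2.0421e-7 + 1.6497e-12*I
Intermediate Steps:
H = 2*I*√51 (H = √(-204) = 2*I*√51 ≈ 14.283*I)
I(X) = -47/26 - I*X*√51/102 (I(X) = 329/(-182) + X/((2*I*√51)) = 329*(-1/182) + X*(-I*√51/102) = -47/26 - I*X*√51/102)
1/(I(565) - 4896831) = 1/((-47/26 - 1/102*I*565*√51) - 4896831) = 1/((-47/26 - 565*I*√51/102) - 4896831) = 1/(-127317653/26 - 565*I*√51/102)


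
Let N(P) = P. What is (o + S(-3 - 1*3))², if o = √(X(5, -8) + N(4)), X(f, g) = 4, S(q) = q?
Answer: 44 - 24*√2 ≈ 10.059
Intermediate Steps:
o = 2*√2 (o = √(4 + 4) = √8 = 2*√2 ≈ 2.8284)
(o + S(-3 - 1*3))² = (2*√2 + (-3 - 1*3))² = (2*√2 + (-3 - 3))² = (2*√2 - 6)² = (-6 + 2*√2)²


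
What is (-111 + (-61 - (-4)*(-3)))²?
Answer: 33856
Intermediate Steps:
(-111 + (-61 - (-4)*(-3)))² = (-111 + (-61 - 1*12))² = (-111 + (-61 - 12))² = (-111 - 73)² = (-184)² = 33856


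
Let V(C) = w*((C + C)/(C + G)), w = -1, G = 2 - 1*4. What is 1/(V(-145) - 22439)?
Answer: -147/3298823 ≈ -4.4561e-5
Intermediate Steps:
G = -2 (G = 2 - 4 = -2)
V(C) = -2*C/(-2 + C) (V(C) = -(C + C)/(C - 2) = -2*C/(-2 + C))
1/(V(-145) - 22439) = 1/(-2*(-145)/(-2 - 145) - 22439) = 1/(-2*(-145)/(-147) - 22439) = 1/(-2*(-145)*(-1/147) - 22439) = 1/(-290/147 - 22439) = 1/(-3298823/147) = -147/3298823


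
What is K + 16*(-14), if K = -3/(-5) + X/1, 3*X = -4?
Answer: -3371/15 ≈ -224.73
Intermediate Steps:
X = -4/3 (X = (⅓)*(-4) = -4/3 ≈ -1.3333)
K = -11/15 (K = -3/(-5) - 4/3/1 = -3*(-⅕) - 4/3*1 = ⅗ - 4/3 = -11/15 ≈ -0.73333)
K + 16*(-14) = -11/15 + 16*(-14) = -11/15 - 224 = -3371/15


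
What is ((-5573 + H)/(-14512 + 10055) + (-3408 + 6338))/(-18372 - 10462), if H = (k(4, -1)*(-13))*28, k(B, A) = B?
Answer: -13066039/128513138 ≈ -0.10167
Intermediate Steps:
H = -1456 (H = (4*(-13))*28 = -52*28 = -1456)
((-5573 + H)/(-14512 + 10055) + (-3408 + 6338))/(-18372 - 10462) = ((-5573 - 1456)/(-14512 + 10055) + (-3408 + 6338))/(-18372 - 10462) = (-7029/(-4457) + 2930)/(-28834) = (-7029*(-1/4457) + 2930)*(-1/28834) = (7029/4457 + 2930)*(-1/28834) = (13066039/4457)*(-1/28834) = -13066039/128513138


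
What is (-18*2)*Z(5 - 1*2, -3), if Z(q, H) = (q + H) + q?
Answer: -108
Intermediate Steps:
Z(q, H) = H + 2*q (Z(q, H) = (H + q) + q = H + 2*q)
(-18*2)*Z(5 - 1*2, -3) = (-18*2)*(-3 + 2*(5 - 1*2)) = -36*(-3 + 2*(5 - 2)) = -36*(-3 + 2*3) = -36*(-3 + 6) = -36*3 = -108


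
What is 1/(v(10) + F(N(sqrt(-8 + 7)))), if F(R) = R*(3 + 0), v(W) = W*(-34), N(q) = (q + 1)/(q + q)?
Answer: -677/229169 + 3*I/229169 ≈ -0.0029542 + 1.3091e-5*I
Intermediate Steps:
N(q) = (1 + q)/(2*q) (N(q) = (1 + q)/((2*q)) = (1 + q)*(1/(2*q)) = (1 + q)/(2*q))
v(W) = -34*W
F(R) = 3*R (F(R) = R*3 = 3*R)
1/(v(10) + F(N(sqrt(-8 + 7)))) = 1/(-34*10 + 3*((1 + sqrt(-8 + 7))/(2*(sqrt(-8 + 7))))) = 1/(-340 + 3*((1 + sqrt(-1))/(2*(sqrt(-1))))) = 1/(-340 + 3*((1 + I)/(2*I))) = 1/(-340 + 3*((-I)*(1 + I)/2)) = 1/(-340 + 3*(-I*(1 + I)/2)) = 1/(-340 - 3*I*(1 + I)/2)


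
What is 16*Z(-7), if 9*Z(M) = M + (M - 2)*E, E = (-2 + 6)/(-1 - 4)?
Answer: 16/45 ≈ 0.35556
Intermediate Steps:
E = -⅘ (E = 4/(-5) = 4*(-⅕) = -⅘ ≈ -0.80000)
Z(M) = 8/45 + M/45 (Z(M) = (M + (M - 2)*(-⅘))/9 = (M + (-2 + M)*(-⅘))/9 = (M + (8/5 - 4*M/5))/9 = (8/5 + M/5)/9 = 8/45 + M/45)
16*Z(-7) = 16*(8/45 + (1/45)*(-7)) = 16*(8/45 - 7/45) = 16*(1/45) = 16/45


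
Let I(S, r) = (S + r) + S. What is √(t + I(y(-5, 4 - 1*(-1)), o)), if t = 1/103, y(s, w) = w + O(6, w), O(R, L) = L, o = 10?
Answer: √318373/103 ≈ 5.4781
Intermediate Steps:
y(s, w) = 2*w (y(s, w) = w + w = 2*w)
I(S, r) = r + 2*S
t = 1/103 ≈ 0.0097087
√(t + I(y(-5, 4 - 1*(-1)), o)) = √(1/103 + (10 + 2*(2*(4 - 1*(-1))))) = √(1/103 + (10 + 2*(2*(4 + 1)))) = √(1/103 + (10 + 2*(2*5))) = √(1/103 + (10 + 2*10)) = √(1/103 + (10 + 20)) = √(1/103 + 30) = √(3091/103) = √318373/103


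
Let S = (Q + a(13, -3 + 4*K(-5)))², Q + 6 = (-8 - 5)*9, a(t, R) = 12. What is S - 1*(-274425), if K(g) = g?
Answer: 286746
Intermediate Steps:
Q = -123 (Q = -6 + (-8 - 5)*9 = -6 - 13*9 = -6 - 117 = -123)
S = 12321 (S = (-123 + 12)² = (-111)² = 12321)
S - 1*(-274425) = 12321 - 1*(-274425) = 12321 + 274425 = 286746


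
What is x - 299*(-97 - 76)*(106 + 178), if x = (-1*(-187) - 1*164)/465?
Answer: 6831067643/465 ≈ 1.4690e+7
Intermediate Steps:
x = 23/465 (x = (187 - 164)*(1/465) = 23*(1/465) = 23/465 ≈ 0.049462)
x - 299*(-97 - 76)*(106 + 178) = 23/465 - 299*(-97 - 76)*(106 + 178) = 23/465 - (-51727)*284 = 23/465 - 299*(-49132) = 23/465 + 14690468 = 6831067643/465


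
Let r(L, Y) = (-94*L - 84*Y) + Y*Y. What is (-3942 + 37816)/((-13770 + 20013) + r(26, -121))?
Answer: 16937/14302 ≈ 1.1842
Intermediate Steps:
r(L, Y) = Y² - 94*L - 84*Y (r(L, Y) = (-94*L - 84*Y) + Y² = Y² - 94*L - 84*Y)
(-3942 + 37816)/((-13770 + 20013) + r(26, -121)) = (-3942 + 37816)/((-13770 + 20013) + ((-121)² - 94*26 - 84*(-121))) = 33874/(6243 + (14641 - 2444 + 10164)) = 33874/(6243 + 22361) = 33874/28604 = 33874*(1/28604) = 16937/14302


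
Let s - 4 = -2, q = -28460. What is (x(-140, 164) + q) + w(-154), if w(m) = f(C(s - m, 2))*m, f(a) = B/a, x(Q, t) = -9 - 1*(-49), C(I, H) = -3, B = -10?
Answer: -86800/3 ≈ -28933.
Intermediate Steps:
s = 2 (s = 4 - 2 = 2)
x(Q, t) = 40 (x(Q, t) = -9 + 49 = 40)
f(a) = -10/a
w(m) = 10*m/3 (w(m) = (-10/(-3))*m = (-10*(-⅓))*m = 10*m/3)
(x(-140, 164) + q) + w(-154) = (40 - 28460) + (10/3)*(-154) = -28420 - 1540/3 = -86800/3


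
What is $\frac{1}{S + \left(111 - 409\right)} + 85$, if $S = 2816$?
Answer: $\frac{214031}{2518} \approx 85.0$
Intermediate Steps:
$\frac{1}{S + \left(111 - 409\right)} + 85 = \frac{1}{2816 + \left(111 - 409\right)} + 85 = \frac{1}{2816 - 298} + 85 = \frac{1}{2518} + 85 = \frac{214031}{2518}$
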